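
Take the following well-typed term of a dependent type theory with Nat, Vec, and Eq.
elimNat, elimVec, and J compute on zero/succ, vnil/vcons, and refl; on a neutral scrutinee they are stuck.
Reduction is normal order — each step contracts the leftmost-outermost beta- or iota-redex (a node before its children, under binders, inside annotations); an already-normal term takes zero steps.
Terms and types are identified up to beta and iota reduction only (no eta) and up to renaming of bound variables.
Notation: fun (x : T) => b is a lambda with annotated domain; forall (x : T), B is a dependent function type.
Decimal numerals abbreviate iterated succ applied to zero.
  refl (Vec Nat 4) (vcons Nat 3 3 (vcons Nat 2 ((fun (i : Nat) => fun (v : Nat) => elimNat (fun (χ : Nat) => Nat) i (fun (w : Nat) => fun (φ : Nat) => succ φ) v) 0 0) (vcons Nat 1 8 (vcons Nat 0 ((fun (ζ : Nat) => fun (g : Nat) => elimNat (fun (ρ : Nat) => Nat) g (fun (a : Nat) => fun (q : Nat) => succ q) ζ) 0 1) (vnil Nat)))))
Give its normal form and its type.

resulting normal form:
  refl (Vec Nat 4) (vcons Nat 3 3 (vcons Nat 2 0 (vcons Nat 1 8 (vcons Nat 0 1 (vnil Nat)))))
the term's type:
  Eq (Vec Nat 4) (vcons Nat 3 3 (vcons Nat 2 0 (vcons Nat 1 8 (vcons Nat 0 1 (vnil Nat))))) (vcons Nat 3 3 (vcons Nat 2 0 (vcons Nat 1 8 (vcons Nat 0 1 (vnil Nat)))))
observation: contracting a beta-redex first, the term normalizes in 6 steps.


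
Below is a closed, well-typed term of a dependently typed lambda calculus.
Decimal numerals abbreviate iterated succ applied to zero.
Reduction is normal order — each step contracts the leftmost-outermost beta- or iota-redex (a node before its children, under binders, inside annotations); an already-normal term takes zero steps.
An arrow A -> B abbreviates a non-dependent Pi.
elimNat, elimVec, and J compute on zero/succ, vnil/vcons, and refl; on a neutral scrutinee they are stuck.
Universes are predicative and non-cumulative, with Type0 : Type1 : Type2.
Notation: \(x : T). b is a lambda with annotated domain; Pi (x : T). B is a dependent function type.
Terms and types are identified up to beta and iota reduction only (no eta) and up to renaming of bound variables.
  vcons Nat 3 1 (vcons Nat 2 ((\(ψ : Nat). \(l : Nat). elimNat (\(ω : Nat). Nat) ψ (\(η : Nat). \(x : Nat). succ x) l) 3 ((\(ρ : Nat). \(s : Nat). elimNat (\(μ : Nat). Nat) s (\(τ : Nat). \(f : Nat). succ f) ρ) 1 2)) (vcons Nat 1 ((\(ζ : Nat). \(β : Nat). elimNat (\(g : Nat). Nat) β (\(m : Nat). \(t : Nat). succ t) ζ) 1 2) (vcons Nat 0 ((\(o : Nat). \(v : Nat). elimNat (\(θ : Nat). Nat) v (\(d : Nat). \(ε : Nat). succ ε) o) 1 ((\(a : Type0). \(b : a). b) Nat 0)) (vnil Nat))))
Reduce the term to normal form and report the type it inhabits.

resulting normal form:
  vcons Nat 3 1 (vcons Nat 2 6 (vcons Nat 1 3 (vcons Nat 0 1 (vnil Nat))))
the term's type:
  Vec Nat 4
observation: 32 normal-order steps normalize the term, beginning with a beta-redex.


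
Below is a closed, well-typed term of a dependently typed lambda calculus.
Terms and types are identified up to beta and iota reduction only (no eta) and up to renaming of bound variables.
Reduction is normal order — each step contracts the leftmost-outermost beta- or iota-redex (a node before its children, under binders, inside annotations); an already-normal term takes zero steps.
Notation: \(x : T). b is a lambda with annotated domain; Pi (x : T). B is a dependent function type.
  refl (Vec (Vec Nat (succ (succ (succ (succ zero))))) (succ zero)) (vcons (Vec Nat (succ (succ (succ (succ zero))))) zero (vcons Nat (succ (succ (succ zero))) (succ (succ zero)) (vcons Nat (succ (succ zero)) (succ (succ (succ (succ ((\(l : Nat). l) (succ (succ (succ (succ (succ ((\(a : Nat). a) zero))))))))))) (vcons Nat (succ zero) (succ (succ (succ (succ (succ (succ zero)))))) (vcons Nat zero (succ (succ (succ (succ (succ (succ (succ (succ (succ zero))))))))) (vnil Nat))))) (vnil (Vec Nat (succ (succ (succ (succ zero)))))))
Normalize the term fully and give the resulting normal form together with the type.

resulting normal form:
  refl (Vec (Vec Nat (succ (succ (succ (succ zero))))) (succ zero)) (vcons (Vec Nat (succ (succ (succ (succ zero))))) zero (vcons Nat (succ (succ (succ zero))) (succ (succ zero)) (vcons Nat (succ (succ zero)) (succ (succ (succ (succ (succ (succ (succ (succ (succ zero))))))))) (vcons Nat (succ zero) (succ (succ (succ (succ (succ (succ zero)))))) (vcons Nat zero (succ (succ (succ (succ (succ (succ (succ (succ (succ zero))))))))) (vnil Nat))))) (vnil (Vec Nat (succ (succ (succ (succ zero)))))))
type:
  Eq (Vec (Vec Nat (succ (succ (succ (succ zero))))) (succ zero)) (vcons (Vec Nat (succ (succ (succ (succ zero))))) zero (vcons Nat (succ (succ (succ zero))) (succ (succ zero)) (vcons Nat (succ (succ zero)) (succ (succ (succ (succ (succ (succ (succ (succ (succ zero))))))))) (vcons Nat (succ zero) (succ (succ (succ (succ (succ (succ zero)))))) (vcons Nat zero (succ (succ (succ (succ (succ (succ (succ (succ (succ zero))))))))) (vnil Nat))))) (vnil (Vec Nat (succ (succ (succ (succ zero))))))) (vcons (Vec Nat (succ (succ (succ (succ zero))))) zero (vcons Nat (succ (succ (succ zero))) (succ (succ zero)) (vcons Nat (succ (succ zero)) (succ (succ (succ (succ (succ (succ (succ (succ (succ zero))))))))) (vcons Nat (succ zero) (succ (succ (succ (succ (succ (succ zero)))))) (vcons Nat zero (succ (succ (succ (succ (succ (succ (succ (succ (succ zero))))))))) (vnil Nat))))) (vnil (Vec Nat (succ (succ (succ (succ zero)))))))
observation: the first redex contracted is a beta-redex; the normal form is reached in 2 normal-order steps.


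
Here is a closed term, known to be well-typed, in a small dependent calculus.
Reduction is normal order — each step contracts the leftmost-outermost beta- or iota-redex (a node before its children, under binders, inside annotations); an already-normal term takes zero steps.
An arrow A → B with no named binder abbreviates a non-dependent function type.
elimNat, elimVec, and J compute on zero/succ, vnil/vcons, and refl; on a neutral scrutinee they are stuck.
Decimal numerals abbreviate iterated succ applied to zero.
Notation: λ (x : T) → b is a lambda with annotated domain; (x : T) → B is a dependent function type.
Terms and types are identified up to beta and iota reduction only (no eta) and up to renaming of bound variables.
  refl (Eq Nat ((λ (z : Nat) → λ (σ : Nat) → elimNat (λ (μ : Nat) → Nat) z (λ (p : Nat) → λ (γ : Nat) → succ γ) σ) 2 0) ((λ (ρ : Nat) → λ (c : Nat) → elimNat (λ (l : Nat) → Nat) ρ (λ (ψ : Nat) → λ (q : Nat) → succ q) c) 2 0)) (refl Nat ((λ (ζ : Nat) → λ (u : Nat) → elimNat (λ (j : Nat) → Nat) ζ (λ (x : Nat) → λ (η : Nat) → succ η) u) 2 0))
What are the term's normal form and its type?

resulting normal form:
  refl (Eq Nat 2 2) (refl Nat 2)
inferred type:
  Eq (Eq Nat 2 2) (refl Nat 2) (refl Nat 2)
observation: 9 normal-order steps normalize the term, beginning with a beta-redex.


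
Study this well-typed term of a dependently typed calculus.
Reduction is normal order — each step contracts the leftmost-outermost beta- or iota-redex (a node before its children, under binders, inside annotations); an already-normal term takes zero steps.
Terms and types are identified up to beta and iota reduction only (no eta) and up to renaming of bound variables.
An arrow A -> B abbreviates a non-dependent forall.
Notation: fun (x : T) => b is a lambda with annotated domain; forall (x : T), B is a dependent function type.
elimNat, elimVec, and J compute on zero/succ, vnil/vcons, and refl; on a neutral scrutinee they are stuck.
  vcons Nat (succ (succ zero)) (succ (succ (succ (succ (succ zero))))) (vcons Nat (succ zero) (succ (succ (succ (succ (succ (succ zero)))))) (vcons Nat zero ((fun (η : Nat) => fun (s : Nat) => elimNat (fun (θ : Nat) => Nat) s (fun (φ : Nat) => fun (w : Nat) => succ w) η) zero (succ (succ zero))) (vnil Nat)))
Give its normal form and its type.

resulting normal form:
  vcons Nat (succ (succ zero)) (succ (succ (succ (succ (succ zero))))) (vcons Nat (succ zero) (succ (succ (succ (succ (succ (succ zero)))))) (vcons Nat zero (succ (succ zero)) (vnil Nat)))
inferred type:
  Vec Nat (succ (succ (succ zero)))


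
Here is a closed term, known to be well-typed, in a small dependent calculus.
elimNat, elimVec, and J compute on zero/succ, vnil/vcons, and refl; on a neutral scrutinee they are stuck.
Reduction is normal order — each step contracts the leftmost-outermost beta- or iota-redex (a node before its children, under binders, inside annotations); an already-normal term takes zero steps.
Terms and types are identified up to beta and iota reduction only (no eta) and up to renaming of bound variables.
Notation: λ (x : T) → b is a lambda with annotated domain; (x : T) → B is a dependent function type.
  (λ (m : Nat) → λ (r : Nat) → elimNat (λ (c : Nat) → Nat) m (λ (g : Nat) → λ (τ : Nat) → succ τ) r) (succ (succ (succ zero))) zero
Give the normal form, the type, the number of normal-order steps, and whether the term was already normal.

resulting normal form:
  succ (succ (succ zero))
inferred type:
  Nat
steps to reach normal form (normal order): 3
term was already normal: no
first contracted redex: a beta-redex


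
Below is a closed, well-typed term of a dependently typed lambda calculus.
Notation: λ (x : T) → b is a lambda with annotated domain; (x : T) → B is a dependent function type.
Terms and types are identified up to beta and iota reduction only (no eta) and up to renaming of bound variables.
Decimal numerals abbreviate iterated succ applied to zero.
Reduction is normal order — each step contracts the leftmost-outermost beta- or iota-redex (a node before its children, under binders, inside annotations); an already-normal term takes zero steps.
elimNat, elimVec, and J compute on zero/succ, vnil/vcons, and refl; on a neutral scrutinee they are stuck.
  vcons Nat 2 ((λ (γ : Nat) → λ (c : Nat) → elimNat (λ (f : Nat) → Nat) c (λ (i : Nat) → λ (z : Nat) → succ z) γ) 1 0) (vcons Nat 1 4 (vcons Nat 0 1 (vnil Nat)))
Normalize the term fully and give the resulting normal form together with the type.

reduced normal form:
  vcons Nat 2 1 (vcons Nat 1 4 (vcons Nat 0 1 (vnil Nat)))
type:
  Vec Nat 3
observation: normalization takes exactly 6 steps under the normal-order strategy.


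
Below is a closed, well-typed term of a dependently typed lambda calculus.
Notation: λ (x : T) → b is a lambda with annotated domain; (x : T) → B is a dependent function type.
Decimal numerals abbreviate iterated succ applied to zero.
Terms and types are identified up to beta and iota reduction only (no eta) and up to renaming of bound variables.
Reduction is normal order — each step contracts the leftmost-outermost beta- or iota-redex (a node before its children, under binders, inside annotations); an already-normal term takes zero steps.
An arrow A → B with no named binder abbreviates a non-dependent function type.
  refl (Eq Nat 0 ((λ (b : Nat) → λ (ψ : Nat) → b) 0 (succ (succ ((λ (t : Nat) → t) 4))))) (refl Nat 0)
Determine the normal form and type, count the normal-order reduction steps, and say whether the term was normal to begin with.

normal form:
  refl (Eq Nat 0 0) (refl Nat 0)
type:
  Eq (Eq Nat 0 0) (refl Nat 0) (refl Nat 0)
reduction steps (normal order): 2
term was already normal: no
first redex: a beta-redex


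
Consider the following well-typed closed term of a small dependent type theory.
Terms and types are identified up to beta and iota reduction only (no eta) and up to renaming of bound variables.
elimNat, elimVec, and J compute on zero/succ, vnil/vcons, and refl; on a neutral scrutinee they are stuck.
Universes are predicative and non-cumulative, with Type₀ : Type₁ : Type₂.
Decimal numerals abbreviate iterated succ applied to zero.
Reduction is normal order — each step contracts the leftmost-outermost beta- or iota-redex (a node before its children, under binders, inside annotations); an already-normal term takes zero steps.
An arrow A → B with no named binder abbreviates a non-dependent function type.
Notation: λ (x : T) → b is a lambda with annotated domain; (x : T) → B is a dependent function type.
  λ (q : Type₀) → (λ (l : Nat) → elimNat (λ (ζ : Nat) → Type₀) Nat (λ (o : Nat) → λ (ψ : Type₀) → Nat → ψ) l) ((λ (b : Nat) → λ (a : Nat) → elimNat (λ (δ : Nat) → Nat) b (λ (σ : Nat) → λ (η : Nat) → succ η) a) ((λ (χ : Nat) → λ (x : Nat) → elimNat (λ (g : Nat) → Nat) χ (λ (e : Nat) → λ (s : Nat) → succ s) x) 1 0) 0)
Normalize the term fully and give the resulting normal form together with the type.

normal form:
  λ (q : Type₀) → Nat → Nat
inferred type:
  Type₀ → Type₀


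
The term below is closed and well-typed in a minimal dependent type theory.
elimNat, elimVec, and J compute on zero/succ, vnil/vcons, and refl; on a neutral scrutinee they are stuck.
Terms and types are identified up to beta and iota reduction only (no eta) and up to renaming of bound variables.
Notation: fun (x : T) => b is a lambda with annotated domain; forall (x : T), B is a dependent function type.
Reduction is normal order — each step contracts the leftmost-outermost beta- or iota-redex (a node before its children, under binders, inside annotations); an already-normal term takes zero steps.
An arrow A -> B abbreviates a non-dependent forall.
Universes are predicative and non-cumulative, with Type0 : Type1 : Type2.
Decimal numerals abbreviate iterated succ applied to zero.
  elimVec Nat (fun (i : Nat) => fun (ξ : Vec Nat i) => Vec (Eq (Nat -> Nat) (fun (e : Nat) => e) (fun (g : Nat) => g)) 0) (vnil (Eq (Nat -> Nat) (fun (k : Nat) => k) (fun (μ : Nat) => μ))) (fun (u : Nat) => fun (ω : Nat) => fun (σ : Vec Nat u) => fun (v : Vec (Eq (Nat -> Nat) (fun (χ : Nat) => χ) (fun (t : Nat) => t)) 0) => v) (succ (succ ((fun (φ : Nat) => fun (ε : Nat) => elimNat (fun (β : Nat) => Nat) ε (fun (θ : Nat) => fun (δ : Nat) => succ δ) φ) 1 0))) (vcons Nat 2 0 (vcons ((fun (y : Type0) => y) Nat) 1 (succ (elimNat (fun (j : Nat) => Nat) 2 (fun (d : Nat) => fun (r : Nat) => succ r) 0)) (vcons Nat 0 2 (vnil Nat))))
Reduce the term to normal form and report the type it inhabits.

normal form:
  vnil (Eq (Nat -> Nat) (fun (i : Nat) => i) (fun (ξ : Nat) => ξ))
type:
  Vec (Eq (Nat -> Nat) (fun (i : Nat) => i) (fun (ξ : Nat) => ξ)) 0
observation: normalization takes exactly 16 steps under the normal-order strategy.


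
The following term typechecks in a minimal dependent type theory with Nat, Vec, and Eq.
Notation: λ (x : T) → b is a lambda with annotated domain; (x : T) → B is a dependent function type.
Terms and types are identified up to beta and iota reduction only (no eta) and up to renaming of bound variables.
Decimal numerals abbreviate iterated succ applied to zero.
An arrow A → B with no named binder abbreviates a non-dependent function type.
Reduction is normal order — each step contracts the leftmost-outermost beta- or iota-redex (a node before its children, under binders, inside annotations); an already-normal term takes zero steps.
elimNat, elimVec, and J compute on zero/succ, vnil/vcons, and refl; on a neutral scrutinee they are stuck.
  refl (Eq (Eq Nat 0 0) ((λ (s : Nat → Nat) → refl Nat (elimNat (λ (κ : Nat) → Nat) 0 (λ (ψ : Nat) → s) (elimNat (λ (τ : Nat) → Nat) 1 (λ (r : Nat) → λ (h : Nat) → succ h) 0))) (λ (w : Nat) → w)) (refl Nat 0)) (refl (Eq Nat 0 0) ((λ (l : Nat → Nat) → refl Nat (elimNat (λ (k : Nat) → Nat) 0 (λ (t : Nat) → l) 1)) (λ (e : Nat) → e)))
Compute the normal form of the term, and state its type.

resulting normal form:
  refl (Eq (Eq Nat 0 0) (refl Nat 0) (refl Nat 0)) (refl (Eq Nat 0 0) (refl Nat 0))
the term's type:
  Eq (Eq (Eq Nat 0 0) (refl Nat 0) (refl Nat 0)) (refl (Eq Nat 0 0) (refl Nat 0)) (refl (Eq Nat 0 0) (refl Nat 0))
observation: the term reaches its normal form after 11 normal-order steps.


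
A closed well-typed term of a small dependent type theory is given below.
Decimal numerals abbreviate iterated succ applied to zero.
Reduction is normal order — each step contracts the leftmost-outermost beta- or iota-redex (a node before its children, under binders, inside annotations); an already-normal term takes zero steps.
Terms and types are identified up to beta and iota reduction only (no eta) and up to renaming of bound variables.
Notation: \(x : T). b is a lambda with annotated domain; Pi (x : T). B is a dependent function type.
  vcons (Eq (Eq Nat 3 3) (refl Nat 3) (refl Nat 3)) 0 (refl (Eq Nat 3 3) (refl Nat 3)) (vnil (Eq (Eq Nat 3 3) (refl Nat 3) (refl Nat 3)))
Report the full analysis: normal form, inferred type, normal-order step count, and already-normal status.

reduced normal form:
  vcons (Eq (Eq Nat 3 3) (refl Nat 3) (refl Nat 3)) 0 (refl (Eq Nat 3 3) (refl Nat 3)) (vnil (Eq (Eq Nat 3 3) (refl Nat 3) (refl Nat 3)))
the term's type:
  Vec (Eq (Eq Nat 3 3) (refl Nat 3) (refl Nat 3)) 1
reduction steps (normal order): 0
started in normal form: yes


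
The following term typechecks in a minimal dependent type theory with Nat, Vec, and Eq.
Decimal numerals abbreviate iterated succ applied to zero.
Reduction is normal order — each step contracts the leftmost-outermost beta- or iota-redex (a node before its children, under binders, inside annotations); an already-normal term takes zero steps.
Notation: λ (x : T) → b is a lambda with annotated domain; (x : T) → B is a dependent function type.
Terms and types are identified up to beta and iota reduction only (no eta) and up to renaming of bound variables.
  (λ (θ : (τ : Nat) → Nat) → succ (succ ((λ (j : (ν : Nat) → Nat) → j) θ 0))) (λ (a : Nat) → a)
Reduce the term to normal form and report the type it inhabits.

resulting normal form:
  2
type:
  Nat


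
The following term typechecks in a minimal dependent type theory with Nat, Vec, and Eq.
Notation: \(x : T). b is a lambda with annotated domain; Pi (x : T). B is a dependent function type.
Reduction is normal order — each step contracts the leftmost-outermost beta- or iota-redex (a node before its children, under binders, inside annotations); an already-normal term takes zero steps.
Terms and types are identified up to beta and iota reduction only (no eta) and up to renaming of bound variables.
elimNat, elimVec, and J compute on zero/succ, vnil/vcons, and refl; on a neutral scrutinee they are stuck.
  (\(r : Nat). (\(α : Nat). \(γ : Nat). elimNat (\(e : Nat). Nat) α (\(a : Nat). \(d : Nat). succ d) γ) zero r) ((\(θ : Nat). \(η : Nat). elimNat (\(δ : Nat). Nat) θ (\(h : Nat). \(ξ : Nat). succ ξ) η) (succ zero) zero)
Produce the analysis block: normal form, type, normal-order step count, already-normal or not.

resulting normal form:
  succ zero
the term's type:
  Nat
steps to reach normal form (normal order): 10
term was already normal: no
first redex: a beta-redex


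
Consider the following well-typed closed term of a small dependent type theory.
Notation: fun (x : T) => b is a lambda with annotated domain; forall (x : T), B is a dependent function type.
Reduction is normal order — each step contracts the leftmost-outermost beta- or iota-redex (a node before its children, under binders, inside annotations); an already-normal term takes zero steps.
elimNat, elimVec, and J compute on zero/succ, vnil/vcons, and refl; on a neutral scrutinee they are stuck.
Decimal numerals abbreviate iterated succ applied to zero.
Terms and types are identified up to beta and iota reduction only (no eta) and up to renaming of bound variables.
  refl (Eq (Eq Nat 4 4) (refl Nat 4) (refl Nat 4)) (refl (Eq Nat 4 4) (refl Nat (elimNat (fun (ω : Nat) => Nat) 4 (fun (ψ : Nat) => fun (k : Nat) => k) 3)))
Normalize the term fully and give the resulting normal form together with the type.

resulting normal form:
  refl (Eq (Eq Nat 4 4) (refl Nat 4) (refl Nat 4)) (refl (Eq Nat 4 4) (refl Nat 4))
the term's type:
  Eq (Eq (Eq Nat 4 4) (refl Nat 4) (refl Nat 4)) (refl (Eq Nat 4 4) (refl Nat 4)) (refl (Eq Nat 4 4) (refl Nat 4))
observation: the leftmost-outermost redex is an elimNat iota-redex, and normalization takes 10 steps.


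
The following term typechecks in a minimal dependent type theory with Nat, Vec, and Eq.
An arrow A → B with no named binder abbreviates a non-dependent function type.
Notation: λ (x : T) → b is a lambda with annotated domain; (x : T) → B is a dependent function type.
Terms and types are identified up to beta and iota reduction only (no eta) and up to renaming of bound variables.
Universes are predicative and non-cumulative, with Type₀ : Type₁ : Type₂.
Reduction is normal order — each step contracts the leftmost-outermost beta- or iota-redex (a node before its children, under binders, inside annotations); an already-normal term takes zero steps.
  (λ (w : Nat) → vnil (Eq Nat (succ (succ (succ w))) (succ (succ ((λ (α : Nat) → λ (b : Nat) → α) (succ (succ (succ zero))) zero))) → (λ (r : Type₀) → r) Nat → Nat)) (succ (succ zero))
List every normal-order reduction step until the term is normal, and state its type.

normal-order reduction sequence:
  (λ (w : Nat) → vnil (Eq Nat (succ (succ (succ w))) (succ (succ ((λ (α : Nat) → λ (b : Nat) → α) (succ (succ (succ zero))) zero))) → (λ (r : Type₀) → r) Nat → Nat)) (succ (succ zero))
  ~> vnil (Eq Nat (succ (succ (succ (succ (succ zero))))) (succ (succ ((λ (w : Nat) → λ (α : Nat) → w) (succ (succ (succ zero))) zero))) → (λ (b : Type₀) → b) Nat → Nat)
  ~> vnil (Eq Nat (succ (succ (succ (succ (succ zero))))) (succ (succ ((λ (w : Nat) → succ (succ (succ zero))) zero))) → (λ (α : Type₀) → α) Nat → Nat)
  ~> vnil (Eq Nat (succ (succ (succ (succ (succ zero))))) (succ (succ (succ (succ (succ zero))))) → (λ (w : Type₀) → w) Nat → Nat)
  ~> vnil (Eq Nat (succ (succ (succ (succ (succ zero))))) (succ (succ (succ (succ (succ zero))))) → Nat → Nat)
inferred type:
  Vec (Eq Nat (succ (succ (succ (succ (succ zero))))) (succ (succ (succ (succ (succ zero))))) → Nat → Nat) zero


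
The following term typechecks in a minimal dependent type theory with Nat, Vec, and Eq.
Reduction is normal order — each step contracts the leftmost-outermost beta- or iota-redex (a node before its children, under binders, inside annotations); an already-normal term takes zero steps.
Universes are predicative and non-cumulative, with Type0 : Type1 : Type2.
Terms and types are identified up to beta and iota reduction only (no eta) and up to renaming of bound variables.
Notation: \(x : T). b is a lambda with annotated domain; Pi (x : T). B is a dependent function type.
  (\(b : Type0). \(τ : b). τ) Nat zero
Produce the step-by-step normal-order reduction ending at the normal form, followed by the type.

reduction (normal order):
  (\(b : Type0). \(τ : b). τ) Nat zero
  ~> (\(b : Nat). b) zero
  ~> zero
inferred type:
  Nat


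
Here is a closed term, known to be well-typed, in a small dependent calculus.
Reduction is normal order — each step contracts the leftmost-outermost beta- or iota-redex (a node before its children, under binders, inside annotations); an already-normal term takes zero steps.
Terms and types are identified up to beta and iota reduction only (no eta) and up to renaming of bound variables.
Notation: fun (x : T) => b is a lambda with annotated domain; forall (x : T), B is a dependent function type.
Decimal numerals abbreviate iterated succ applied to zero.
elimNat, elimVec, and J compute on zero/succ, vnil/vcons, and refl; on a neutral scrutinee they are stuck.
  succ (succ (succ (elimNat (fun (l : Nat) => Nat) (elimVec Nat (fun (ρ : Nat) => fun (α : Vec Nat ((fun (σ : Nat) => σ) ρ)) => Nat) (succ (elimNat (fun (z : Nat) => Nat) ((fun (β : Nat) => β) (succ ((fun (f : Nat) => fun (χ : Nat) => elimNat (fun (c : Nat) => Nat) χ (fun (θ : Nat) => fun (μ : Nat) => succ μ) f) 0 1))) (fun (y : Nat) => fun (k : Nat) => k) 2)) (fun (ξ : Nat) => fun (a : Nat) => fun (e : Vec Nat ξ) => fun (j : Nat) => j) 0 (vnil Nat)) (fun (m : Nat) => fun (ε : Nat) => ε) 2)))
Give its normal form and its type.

resulting normal form:
  6
type:
  Nat


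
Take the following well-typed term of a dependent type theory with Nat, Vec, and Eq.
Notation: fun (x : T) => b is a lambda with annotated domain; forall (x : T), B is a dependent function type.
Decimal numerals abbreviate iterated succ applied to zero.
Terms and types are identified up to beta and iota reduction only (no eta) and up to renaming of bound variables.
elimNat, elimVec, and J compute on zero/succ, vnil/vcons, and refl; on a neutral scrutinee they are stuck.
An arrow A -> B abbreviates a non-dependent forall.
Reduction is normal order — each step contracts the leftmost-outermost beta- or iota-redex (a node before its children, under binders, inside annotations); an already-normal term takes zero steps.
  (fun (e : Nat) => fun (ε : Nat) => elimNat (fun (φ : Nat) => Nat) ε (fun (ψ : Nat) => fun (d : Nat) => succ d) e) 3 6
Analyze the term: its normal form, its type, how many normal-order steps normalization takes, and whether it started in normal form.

normal form:
  9
type:
  Nat
normal-order step count: 12
term was already normal: no
first redex: a beta-redex


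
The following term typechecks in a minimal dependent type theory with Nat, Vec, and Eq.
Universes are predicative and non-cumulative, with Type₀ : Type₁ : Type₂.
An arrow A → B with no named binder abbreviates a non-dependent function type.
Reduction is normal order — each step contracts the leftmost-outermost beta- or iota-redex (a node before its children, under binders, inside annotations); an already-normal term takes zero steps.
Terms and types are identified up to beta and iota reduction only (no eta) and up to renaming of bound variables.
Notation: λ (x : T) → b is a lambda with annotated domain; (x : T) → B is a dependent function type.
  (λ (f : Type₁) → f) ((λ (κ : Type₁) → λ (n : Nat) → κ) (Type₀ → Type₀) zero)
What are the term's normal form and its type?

normal form:
  Type₀ → Type₀
the term's type:
  Type₁


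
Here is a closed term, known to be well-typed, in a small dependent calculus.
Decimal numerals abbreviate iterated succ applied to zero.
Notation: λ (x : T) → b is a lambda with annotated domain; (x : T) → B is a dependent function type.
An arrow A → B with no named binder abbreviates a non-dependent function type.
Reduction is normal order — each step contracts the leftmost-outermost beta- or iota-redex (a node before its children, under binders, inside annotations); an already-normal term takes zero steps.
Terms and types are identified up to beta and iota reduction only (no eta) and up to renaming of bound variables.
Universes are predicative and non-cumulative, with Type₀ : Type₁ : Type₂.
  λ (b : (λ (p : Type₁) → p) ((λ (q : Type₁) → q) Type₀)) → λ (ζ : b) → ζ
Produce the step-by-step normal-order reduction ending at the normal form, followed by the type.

reduction (normal order):
  λ (b : (λ (p : Type₁) → p) ((λ (q : Type₁) → q) Type₀)) → λ (ζ : b) → ζ
  ~> λ (b : (λ (p : Type₁) → p) Type₀) → λ (q : b) → q
  ~> λ (b : Type₀) → λ (p : b) → p
the term's type:
  (b : Type₀) → b → b


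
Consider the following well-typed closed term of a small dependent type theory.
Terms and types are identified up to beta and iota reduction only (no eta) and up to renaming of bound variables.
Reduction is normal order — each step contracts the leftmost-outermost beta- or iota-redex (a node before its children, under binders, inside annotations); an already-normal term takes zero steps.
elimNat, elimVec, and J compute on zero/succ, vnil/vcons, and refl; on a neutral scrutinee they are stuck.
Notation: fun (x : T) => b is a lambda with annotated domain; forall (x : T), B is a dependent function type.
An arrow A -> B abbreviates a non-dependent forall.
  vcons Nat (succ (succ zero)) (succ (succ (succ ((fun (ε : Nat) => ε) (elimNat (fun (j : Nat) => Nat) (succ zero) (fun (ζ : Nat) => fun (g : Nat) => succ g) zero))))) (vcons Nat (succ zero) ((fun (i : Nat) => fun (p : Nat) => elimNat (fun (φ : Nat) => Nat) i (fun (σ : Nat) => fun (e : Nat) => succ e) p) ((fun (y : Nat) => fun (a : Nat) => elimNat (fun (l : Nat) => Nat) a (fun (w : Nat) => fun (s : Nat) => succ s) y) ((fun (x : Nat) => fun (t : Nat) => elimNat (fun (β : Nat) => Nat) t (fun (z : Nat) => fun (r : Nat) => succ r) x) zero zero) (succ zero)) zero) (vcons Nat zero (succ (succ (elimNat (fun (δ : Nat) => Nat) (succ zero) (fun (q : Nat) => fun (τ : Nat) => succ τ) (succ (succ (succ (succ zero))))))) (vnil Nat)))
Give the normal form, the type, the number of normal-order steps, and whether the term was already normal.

normal form:
  vcons Nat (succ (succ zero)) (succ (succ (succ (succ zero)))) (vcons Nat (succ zero) (succ zero) (vcons Nat zero (succ (succ (succ (succ (succ (succ (succ zero))))))) (vnil Nat)))
the term's type:
  Vec Nat (succ (succ (succ zero)))
reduction steps (normal order): 24
term was already normal: no
first redex: a beta-redex


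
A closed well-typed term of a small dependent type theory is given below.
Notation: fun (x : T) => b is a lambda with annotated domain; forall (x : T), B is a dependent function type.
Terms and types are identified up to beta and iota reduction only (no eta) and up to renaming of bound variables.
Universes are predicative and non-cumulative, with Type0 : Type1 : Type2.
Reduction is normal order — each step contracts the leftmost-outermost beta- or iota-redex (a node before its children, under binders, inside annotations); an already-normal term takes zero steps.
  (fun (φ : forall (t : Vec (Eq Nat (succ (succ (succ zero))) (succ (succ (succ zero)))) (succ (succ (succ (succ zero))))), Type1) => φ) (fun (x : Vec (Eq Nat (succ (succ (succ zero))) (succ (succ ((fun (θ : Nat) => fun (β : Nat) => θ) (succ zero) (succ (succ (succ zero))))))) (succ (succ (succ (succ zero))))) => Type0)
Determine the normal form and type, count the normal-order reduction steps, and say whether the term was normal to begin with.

normal form:
  fun (φ : Vec (Eq Nat (succ (succ (succ zero))) (succ (succ (succ zero)))) (succ (succ (succ (succ zero))))) => Type0
inferred type:
  forall (φ : Vec (Eq Nat (succ (succ (succ zero))) (succ (succ (succ zero)))) (succ (succ (succ (succ zero))))), Type1
reduction steps (normal order): 3
started in normal form: no
first redex: a beta-redex


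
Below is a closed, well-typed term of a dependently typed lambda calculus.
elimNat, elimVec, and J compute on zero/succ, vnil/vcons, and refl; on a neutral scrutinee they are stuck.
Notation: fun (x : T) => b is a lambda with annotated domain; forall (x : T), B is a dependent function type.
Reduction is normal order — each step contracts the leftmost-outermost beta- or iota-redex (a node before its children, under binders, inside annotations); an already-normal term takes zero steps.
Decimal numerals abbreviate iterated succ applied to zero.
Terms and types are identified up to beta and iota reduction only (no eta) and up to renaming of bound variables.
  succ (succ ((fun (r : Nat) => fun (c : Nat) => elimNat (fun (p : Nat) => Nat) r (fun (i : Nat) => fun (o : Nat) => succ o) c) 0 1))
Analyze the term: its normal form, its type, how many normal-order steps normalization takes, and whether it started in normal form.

resulting normal form:
  3
type:
  Nat
normal-order step count: 6
term was already normal: no
first redex: a beta-redex


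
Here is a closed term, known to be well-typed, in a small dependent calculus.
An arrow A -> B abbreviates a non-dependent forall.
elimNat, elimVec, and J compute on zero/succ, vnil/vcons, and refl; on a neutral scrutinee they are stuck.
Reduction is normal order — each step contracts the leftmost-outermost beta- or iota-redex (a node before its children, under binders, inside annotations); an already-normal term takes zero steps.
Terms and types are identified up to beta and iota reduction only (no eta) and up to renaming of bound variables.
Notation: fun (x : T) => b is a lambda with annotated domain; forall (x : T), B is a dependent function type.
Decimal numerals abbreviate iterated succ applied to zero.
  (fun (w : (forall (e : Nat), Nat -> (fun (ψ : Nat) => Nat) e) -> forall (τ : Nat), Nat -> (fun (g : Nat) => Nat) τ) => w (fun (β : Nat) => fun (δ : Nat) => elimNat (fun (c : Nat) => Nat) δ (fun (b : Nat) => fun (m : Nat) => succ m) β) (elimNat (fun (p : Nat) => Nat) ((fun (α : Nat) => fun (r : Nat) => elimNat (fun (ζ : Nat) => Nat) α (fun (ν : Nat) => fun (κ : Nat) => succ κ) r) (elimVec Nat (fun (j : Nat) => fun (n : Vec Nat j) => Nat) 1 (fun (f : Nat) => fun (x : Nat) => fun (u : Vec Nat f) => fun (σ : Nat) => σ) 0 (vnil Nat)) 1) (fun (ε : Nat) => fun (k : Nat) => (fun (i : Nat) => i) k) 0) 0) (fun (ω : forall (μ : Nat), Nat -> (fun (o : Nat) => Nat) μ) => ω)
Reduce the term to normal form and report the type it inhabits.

reduced normal form:
  2
the term's type:
  Nat


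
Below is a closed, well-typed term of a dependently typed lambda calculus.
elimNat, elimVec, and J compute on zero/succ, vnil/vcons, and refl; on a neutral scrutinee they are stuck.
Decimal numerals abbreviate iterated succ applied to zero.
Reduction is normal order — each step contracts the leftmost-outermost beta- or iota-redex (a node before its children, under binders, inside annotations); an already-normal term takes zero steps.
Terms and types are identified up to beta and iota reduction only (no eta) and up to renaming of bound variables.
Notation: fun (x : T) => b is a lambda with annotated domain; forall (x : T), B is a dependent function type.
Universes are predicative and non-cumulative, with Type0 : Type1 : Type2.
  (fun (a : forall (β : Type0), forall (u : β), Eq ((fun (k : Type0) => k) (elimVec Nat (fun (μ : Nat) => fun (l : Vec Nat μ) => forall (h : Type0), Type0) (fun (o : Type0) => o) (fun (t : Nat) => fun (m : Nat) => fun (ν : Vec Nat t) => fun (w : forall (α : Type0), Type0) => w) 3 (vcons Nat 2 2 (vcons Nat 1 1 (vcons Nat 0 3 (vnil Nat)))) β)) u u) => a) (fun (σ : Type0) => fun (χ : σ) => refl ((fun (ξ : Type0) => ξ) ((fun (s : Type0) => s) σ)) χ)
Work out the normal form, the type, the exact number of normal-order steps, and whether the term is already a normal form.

resulting normal form:
  fun (a : Type0) => fun (β : a) => refl a β
the term's type:
  forall (a : Type0), forall (β : a), Eq a β β
reduction steps (normal order): 3
started in normal form: no
first contracted redex: a beta-redex


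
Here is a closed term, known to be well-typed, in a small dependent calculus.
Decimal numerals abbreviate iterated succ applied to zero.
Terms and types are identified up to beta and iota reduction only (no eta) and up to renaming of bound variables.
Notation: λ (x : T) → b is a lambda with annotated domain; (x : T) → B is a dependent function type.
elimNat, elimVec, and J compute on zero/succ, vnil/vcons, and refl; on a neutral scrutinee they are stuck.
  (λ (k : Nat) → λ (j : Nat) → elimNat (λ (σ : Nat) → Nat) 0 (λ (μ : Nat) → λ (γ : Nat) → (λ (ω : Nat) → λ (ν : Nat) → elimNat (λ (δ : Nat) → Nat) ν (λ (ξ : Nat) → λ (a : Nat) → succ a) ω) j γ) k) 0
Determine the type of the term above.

the term's type:
  (k : Nat) → Nat


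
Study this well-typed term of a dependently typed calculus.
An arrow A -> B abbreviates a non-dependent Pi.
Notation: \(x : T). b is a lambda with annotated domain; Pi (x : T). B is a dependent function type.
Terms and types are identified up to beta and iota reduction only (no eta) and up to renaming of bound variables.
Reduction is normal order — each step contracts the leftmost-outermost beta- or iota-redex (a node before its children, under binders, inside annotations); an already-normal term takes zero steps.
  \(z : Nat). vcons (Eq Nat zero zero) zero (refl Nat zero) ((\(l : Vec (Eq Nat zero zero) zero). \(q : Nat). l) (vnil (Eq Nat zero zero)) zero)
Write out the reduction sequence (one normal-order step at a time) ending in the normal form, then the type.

normal-order reduction:
  \(z : Nat). vcons (Eq Nat zero zero) zero (refl Nat zero) ((\(l : Vec (Eq Nat zero zero) zero). \(q : Nat). l) (vnil (Eq Nat zero zero)) zero)
  ~> \(z : Nat). vcons (Eq Nat zero zero) zero (refl Nat zero) ((\(l : Nat). vnil (Eq Nat zero zero)) zero)
  ~> \(z : Nat). vcons (Eq Nat zero zero) zero (refl Nat zero) (vnil (Eq Nat zero zero))
inferred type:
  Nat -> Vec (Eq Nat zero zero) (succ zero)


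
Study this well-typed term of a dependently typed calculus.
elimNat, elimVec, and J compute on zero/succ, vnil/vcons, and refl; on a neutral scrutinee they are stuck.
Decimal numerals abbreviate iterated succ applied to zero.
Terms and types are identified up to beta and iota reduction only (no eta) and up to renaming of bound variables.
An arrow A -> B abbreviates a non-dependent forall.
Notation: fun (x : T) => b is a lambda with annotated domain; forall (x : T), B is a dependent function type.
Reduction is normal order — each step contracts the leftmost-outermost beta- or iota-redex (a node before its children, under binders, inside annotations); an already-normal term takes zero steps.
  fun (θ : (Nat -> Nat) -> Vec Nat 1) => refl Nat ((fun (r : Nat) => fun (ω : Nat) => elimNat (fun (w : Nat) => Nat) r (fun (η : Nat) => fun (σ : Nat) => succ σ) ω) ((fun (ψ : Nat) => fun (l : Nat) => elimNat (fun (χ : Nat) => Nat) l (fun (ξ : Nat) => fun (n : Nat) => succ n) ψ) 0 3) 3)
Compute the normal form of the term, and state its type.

resulting normal form:
  fun (θ : (Nat -> Nat) -> Vec Nat 1) => refl Nat 6
type:
  ((Nat -> Nat) -> Vec Nat 1) -> Eq Nat 6 6


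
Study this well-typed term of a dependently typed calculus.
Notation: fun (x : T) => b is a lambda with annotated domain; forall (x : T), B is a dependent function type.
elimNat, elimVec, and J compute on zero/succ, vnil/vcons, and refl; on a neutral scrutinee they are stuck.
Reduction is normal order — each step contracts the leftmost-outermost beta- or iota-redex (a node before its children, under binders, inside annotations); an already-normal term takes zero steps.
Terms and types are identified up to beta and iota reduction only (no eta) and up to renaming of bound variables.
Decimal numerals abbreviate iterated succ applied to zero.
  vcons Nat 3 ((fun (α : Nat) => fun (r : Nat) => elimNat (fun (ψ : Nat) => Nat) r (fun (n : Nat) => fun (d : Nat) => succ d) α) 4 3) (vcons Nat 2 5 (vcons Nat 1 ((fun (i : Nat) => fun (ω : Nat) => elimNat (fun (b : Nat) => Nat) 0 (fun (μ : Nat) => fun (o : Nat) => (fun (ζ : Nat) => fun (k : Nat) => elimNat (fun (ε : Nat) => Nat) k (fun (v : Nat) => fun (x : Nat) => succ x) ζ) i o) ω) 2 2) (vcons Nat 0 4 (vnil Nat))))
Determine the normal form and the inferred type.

normal form:
  vcons Nat 3 7 (vcons Nat 2 5 (vcons Nat 1 4 (vcons Nat 0 4 (vnil Nat))))
the term's type:
  Vec Nat 4


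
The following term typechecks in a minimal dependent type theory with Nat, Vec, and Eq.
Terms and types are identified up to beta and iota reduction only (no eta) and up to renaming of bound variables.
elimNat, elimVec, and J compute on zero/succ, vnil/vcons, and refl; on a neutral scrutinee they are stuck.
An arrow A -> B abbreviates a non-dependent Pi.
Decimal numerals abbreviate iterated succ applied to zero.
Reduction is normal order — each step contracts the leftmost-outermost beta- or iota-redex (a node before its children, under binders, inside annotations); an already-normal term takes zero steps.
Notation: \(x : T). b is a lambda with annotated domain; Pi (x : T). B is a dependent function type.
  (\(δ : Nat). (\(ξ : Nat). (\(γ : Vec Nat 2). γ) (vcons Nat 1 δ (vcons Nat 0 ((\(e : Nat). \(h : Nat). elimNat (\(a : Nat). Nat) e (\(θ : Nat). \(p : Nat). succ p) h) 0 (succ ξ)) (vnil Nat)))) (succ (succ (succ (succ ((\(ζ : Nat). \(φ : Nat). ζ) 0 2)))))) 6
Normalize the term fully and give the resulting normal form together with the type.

normal form:
  vcons Nat 1 6 (vcons Nat 0 5 (vnil Nat))
the term's type:
  Vec Nat 2
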